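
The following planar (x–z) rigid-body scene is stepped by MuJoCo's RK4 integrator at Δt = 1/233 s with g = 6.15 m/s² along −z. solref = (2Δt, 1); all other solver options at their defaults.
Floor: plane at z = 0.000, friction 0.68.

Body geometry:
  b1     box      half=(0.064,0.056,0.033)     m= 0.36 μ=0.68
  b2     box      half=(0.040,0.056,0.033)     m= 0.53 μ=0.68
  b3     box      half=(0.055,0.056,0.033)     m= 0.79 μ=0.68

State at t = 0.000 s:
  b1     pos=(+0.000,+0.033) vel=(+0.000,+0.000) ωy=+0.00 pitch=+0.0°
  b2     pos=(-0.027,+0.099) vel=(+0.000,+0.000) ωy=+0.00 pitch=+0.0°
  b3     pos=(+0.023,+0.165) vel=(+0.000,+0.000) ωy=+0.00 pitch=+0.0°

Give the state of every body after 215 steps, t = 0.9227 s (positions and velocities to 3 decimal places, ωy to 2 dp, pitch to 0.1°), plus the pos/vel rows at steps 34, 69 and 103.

State at t = 0.9227 s:
  b1     pos=(+0.000,+0.033) vel=(+0.000,+0.000) ωy=+0.00 pitch=+0.0°
  b2     pos=(-0.027,+0.099) vel=(+0.000,+0.000) ωy=+0.00 pitch=+0.0°
  b3     pos=(+0.149,+0.033) vel=(+0.000,+0.000) ωy=+0.00 pitch=+180.0°

Key-timestep trajectory:
   step    t(s)  b1.x    b1.z    b1.vx   b1.vz   b2.x    b2.z    b2.vx   b2.vz   b3.x    b3.z    b3.vx   b3.vz 
     34  0.1459   +0.000  +0.033  +0.000  +0.000   -0.027  +0.099  -0.001  +0.000   +0.032  +0.161  +0.130  -0.092
     69  0.2961   +0.000  +0.033  +0.000  +0.001   -0.027  +0.099  -0.001  +0.001   +0.061  +0.127  +0.346  -0.075
    103  0.4421   +0.000  +0.033  +0.000  +0.000   -0.027  +0.099  +0.000  +0.000   +0.118  +0.089  +0.401  -0.589


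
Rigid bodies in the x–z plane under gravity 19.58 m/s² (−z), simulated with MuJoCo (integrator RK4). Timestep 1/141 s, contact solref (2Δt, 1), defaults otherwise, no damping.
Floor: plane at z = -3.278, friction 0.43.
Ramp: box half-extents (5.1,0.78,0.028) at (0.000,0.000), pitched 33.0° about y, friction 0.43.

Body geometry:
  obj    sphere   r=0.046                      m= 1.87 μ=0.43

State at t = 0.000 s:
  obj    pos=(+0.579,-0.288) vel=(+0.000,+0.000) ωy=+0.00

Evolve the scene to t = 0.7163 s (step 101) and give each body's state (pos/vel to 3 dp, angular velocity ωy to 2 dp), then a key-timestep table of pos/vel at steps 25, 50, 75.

State at t = 0.7163 s:
  obj    pos=(+2.218,-1.352) vel=(+4.575,-2.971) ωy=+118.59

Key-timestep trajectory:
   step    t(s)  obj.x    obj.z    obj.vx   obj.vz 
     25  0.1773   +0.680  -0.353  +1.133  -0.736
     50  0.3546   +0.981  -0.549  +2.265  -1.471
     75  0.5319   +1.483  -0.875  +3.398  -2.207


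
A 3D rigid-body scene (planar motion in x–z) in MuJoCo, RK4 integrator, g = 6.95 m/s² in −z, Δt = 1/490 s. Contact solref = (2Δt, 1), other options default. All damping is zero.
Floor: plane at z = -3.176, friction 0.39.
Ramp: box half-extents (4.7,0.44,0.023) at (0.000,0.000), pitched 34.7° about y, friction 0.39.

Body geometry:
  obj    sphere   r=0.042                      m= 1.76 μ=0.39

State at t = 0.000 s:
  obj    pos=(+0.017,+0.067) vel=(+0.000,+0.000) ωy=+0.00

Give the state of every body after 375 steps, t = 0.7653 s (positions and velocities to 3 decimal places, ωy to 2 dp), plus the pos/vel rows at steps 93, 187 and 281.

State at t = 0.7653 s:
  obj    pos=(+0.698,-0.404) vel=(+1.778,-1.231) ωy=+51.49

Key-timestep trajectory:
   step    t(s)  obj.x    obj.z    obj.vx   obj.vz 
     93  0.1898   +0.059  +0.038  +0.441  -0.305
    187  0.3816   +0.186  -0.050  +0.887  -0.614
    281  0.5735   +0.399  -0.197  +1.332  -0.923


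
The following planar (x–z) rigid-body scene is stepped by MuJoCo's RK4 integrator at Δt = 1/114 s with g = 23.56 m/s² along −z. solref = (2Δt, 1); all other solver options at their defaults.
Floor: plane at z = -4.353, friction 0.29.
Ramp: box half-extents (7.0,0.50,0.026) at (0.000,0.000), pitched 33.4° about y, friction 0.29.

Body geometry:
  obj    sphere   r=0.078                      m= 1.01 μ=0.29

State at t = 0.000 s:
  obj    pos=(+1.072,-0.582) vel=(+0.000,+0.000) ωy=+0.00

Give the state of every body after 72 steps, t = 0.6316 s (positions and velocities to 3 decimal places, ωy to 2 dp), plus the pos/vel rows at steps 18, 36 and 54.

State at t = 0.6316 s:
  obj    pos=(+2.615,-1.600) vel=(+4.885,-3.221) ωy=+74.96

Key-timestep trajectory:
   step    t(s)  obj.x    obj.z    obj.vx   obj.vz 
     18  0.1579   +1.169  -0.646  +1.222  -0.806
     36  0.3158   +1.458  -0.837  +2.443  -1.611
     54  0.4737   +1.940  -1.155  +3.664  -2.416


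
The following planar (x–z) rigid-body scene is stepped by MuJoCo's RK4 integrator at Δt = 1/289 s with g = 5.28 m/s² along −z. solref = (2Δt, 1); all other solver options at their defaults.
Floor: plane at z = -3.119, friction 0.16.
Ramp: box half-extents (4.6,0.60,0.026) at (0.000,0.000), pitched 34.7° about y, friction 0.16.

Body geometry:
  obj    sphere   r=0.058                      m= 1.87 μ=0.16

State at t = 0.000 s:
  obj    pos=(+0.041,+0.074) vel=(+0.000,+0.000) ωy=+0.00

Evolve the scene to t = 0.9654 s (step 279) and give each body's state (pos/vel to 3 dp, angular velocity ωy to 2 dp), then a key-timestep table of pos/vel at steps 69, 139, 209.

State at t = 0.9654 s:
  obj    pos=(+0.926,-0.539) vel=(+1.834,-1.271) ωy=+28.89

Key-timestep trajectory:
   step    t(s)  obj.x    obj.z    obj.vx   obj.vz 
     69  0.2388   +0.095  +0.036  +0.452  -0.318
    139  0.4810   +0.261  -0.078  +0.915  -0.630
    209  0.7232   +0.538  -0.270  +1.371  -0.957


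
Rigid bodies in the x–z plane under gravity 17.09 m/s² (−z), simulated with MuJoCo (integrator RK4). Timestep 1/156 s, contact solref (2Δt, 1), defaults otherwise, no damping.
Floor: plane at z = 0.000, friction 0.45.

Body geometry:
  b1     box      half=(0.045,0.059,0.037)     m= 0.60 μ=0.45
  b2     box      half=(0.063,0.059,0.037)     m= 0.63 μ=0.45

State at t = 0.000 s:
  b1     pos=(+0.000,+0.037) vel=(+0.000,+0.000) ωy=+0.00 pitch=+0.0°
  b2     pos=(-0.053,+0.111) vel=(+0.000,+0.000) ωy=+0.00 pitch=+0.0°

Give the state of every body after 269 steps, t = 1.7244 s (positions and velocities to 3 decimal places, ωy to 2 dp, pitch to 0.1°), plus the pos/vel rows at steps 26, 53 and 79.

State at t = 1.7244 s:
  b1     pos=(+0.000,+0.037) vel=(+0.000,+0.000) ωy=+0.00 pitch=+0.0°
  b2     pos=(-0.217,+0.037) vel=(+0.000,+0.000) ωy=+0.00 pitch=+180.0°

Key-timestep trajectory:
   step    t(s)  b1.x    b1.z    b1.vx   b1.vz   b2.x    b2.z    b2.vx   b2.vz 
     26  0.1667   +0.000  +0.037  +0.001  +0.000   -0.080  +0.090  -0.343  -0.550
     53  0.3397   +0.000  +0.037  +0.000  +0.000   -0.144  +0.073  -0.174  +0.021
     79  0.5064   +0.000  +0.037  +0.000  +0.000   -0.183  +0.065  -0.440  -0.210


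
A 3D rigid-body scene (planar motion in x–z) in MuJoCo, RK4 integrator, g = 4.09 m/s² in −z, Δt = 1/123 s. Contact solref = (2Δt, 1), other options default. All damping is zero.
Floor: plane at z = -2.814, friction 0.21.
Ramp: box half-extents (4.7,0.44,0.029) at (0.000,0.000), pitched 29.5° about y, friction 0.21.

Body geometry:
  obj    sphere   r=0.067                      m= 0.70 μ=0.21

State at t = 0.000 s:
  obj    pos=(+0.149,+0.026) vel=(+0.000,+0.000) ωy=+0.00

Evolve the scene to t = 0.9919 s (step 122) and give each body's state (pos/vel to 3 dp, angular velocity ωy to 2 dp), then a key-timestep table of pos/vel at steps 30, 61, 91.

State at t = 0.9919 s:
  obj    pos=(+0.765,-0.323) vel=(+1.242,-0.703) ωy=+21.29

Key-timestep trajectory:
   step    t(s)  obj.x    obj.z    obj.vx   obj.vz 
     30  0.2439   +0.186  +0.005  +0.306  -0.173
     61  0.4959   +0.303  -0.061  +0.621  -0.351
     91  0.7398   +0.492  -0.168  +0.927  -0.524


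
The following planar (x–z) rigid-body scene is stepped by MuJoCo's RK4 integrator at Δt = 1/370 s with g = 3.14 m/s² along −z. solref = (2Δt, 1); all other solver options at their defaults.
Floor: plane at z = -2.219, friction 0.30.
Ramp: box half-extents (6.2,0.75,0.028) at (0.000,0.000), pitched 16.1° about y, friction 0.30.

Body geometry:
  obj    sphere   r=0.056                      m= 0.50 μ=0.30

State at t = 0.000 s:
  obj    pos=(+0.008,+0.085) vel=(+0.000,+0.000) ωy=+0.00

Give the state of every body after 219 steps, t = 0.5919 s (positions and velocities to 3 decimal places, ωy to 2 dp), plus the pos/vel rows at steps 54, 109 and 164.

State at t = 0.5919 s:
  obj    pos=(+0.113,+0.055) vel=(+0.354,-0.102) ωy=+6.57

Key-timestep trajectory:
   step    t(s)  obj.x    obj.z    obj.vx   obj.vz 
     54  0.1459   +0.014  +0.083  +0.087  -0.025
    109  0.2946   +0.034  +0.078  +0.176  -0.051
    164  0.4432   +0.067  +0.068  +0.265  -0.076


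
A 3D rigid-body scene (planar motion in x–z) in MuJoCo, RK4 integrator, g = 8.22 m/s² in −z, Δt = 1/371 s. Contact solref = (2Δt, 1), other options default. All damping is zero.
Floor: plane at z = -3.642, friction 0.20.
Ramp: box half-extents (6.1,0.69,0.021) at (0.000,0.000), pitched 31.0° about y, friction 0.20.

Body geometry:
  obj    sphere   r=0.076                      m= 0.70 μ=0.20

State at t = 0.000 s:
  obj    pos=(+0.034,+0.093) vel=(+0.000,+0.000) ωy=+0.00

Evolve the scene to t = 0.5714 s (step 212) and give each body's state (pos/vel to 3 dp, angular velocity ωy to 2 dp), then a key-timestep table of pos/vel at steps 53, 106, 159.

State at t = 0.5714 s:
  obj    pos=(+0.457,-0.162) vel=(+1.481,-0.890) ωy=+22.73

Key-timestep trajectory:
   step    t(s)  obj.x    obj.z    obj.vx   obj.vz 
     53  0.1429   +0.060  +0.077  +0.370  -0.223
    106  0.2857   +0.140  +0.029  +0.741  -0.445
    159  0.4286   +0.272  -0.050  +1.111  -0.668


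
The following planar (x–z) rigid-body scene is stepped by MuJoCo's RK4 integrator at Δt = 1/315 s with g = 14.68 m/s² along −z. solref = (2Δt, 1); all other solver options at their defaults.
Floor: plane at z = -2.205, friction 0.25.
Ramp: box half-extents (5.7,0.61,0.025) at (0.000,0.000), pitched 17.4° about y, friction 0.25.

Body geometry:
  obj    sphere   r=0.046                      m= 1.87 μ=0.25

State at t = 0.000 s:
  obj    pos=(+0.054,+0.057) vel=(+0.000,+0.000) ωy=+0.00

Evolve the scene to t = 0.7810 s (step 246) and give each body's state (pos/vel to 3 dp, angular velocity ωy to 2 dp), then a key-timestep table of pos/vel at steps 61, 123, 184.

State at t = 0.7810 s:
  obj    pos=(+0.967,-0.229) vel=(+2.337,-0.732) ωy=+53.23

Key-timestep trajectory:
   step    t(s)  obj.x    obj.z    obj.vx   obj.vz 
     61  0.1937   +0.110  +0.040  +0.579  -0.182
    123  0.3905   +0.282  -0.014  +1.168  -0.366
    184  0.5841   +0.565  -0.103  +1.748  -0.548


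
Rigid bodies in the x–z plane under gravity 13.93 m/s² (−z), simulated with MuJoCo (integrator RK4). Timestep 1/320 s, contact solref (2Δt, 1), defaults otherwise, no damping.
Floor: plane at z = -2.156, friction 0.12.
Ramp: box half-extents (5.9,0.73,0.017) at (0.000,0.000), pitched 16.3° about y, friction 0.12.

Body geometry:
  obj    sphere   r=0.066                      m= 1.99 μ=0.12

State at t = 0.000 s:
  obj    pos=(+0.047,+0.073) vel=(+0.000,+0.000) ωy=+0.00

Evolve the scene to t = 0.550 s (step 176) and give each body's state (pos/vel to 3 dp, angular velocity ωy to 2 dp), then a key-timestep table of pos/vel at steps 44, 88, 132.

State at t = 0.550 s:
  obj    pos=(+0.452,-0.046) vel=(+1.474,-0.431) ωy=+23.27

Key-timestep trajectory:
   step    t(s)  obj.x    obj.z    obj.vx   obj.vz 
     44  0.1375   +0.072  +0.065  +0.369  -0.108
     88  0.2750   +0.148  +0.043  +0.737  -0.216
    132  0.4125   +0.275  +0.006  +1.106  -0.323


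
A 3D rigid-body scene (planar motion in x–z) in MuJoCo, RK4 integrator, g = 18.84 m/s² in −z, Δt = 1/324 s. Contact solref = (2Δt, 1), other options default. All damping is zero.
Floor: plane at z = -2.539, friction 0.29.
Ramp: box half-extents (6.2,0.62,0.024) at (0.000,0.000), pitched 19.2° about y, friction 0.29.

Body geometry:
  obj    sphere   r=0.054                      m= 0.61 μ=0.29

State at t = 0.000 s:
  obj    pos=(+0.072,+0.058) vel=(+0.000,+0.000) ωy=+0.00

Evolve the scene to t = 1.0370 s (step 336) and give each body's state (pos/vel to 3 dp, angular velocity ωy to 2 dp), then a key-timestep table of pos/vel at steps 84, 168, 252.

State at t = 1.0370 s:
  obj    pos=(+2.319,-0.725) vel=(+4.334,-1.509) ωy=+84.98

Key-timestep trajectory:
   step    t(s)  obj.x    obj.z    obj.vx   obj.vz 
     84  0.2593   +0.212  +0.009  +1.084  -0.377
    168  0.5185   +0.634  -0.138  +2.167  -0.755
    252  0.7778   +1.336  -0.383  +3.251  -1.132


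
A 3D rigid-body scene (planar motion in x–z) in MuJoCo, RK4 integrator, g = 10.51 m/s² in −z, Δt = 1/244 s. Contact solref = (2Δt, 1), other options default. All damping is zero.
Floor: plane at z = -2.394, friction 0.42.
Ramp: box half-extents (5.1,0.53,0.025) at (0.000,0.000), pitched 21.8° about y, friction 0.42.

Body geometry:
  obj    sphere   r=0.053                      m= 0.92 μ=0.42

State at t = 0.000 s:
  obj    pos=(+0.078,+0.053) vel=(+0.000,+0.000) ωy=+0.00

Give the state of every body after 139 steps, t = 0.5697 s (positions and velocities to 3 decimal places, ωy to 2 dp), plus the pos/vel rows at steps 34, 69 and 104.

State at t = 0.5697 s:
  obj    pos=(+0.498,-0.115) vel=(+1.475,-0.590) ωy=+29.96

Key-timestep trajectory:
   step    t(s)  obj.x    obj.z    obj.vx   obj.vz 
     34  0.1393   +0.103  +0.043  +0.361  -0.144
     69  0.2828   +0.182  +0.011  +0.732  -0.293
    104  0.4262   +0.313  -0.041  +1.103  -0.441


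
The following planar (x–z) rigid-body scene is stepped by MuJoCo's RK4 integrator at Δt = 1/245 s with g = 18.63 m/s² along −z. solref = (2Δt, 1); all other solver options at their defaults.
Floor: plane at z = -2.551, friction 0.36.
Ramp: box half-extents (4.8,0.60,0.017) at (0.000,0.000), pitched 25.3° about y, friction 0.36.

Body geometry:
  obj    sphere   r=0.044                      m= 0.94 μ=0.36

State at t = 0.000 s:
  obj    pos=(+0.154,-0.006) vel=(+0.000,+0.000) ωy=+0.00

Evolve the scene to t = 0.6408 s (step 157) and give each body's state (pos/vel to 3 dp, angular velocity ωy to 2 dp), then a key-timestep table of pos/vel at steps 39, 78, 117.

State at t = 0.6408 s:
  obj    pos=(+1.210,-0.504) vel=(+3.295,-1.557) ωy=+82.81

Key-timestep trajectory:
   step    t(s)  obj.x    obj.z    obj.vx   obj.vz 
     39  0.1592   +0.219  -0.036  +0.819  -0.387
     78  0.3184   +0.415  -0.129  +1.637  -0.774
    117  0.4776   +0.741  -0.283  +2.455  -1.161


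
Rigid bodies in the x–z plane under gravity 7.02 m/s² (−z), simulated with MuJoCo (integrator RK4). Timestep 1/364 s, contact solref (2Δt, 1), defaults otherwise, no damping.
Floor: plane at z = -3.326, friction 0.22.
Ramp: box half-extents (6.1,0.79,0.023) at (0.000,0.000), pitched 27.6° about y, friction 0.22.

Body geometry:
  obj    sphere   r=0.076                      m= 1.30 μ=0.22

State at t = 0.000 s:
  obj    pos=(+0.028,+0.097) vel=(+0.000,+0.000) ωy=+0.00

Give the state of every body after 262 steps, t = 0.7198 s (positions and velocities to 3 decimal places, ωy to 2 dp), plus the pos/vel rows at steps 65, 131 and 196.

State at t = 0.7198 s:
  obj    pos=(+0.561,-0.182) vel=(+1.482,-0.775) ωy=+22.00

Key-timestep trajectory:
   step    t(s)  obj.x    obj.z    obj.vx   obj.vz 
     65  0.1786   +0.061  +0.080  +0.368  -0.192
    131  0.3599   +0.161  +0.027  +0.741  -0.387
    196  0.5385   +0.327  -0.059  +1.109  -0.580


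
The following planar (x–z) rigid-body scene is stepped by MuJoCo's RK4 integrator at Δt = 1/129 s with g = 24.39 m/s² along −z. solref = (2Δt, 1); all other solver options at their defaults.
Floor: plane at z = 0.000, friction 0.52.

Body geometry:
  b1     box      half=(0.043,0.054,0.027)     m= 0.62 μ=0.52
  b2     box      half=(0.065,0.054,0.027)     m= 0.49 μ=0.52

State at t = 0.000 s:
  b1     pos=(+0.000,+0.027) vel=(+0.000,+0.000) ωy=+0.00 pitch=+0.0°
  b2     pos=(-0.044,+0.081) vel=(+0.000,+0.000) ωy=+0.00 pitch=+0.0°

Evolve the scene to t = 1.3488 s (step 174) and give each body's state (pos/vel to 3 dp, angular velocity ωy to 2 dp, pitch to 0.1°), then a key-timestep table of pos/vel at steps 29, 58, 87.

State at t = 1.3488 s:
  b1     pos=(+0.000,+0.027) vel=(+0.000,+0.000) ωy=+0.00 pitch=+0.0°
  b2     pos=(-0.108,+0.065) vel=(+0.000,+0.000) ωy=+0.00 pitch=-90.0°

Key-timestep trajectory:
   step    t(s)  b1.x    b1.z    b1.vx   b1.vz   b2.x    b2.z    b2.vx   b2.vz 
     29  0.2248   +0.000  +0.027  +0.001  +0.000   -0.062  +0.073  -0.269  -0.295
     58  0.4496   +0.000  +0.027  +0.000  +0.000   -0.124  +0.070  -0.053  +0.012
     87  0.6744   +0.000  +0.027  +0.000  +0.000   -0.104  +0.066  -0.204  -0.067


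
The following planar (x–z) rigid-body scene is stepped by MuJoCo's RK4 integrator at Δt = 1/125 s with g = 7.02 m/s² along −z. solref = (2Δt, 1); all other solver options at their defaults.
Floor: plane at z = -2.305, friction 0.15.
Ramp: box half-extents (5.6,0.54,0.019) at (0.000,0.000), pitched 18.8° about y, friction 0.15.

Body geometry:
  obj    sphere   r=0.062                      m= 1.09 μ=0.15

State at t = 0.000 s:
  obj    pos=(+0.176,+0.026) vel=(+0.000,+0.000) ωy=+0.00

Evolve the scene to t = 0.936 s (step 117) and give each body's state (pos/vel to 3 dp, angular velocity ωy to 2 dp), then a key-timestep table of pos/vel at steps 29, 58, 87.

State at t = 0.936 s:
  obj    pos=(+0.846,-0.203) vel=(+1.432,-0.487) ωy=+24.38

Key-timestep trajectory:
   step    t(s)  obj.x    obj.z    obj.vx   obj.vz 
     29  0.2320   +0.217  +0.012  +0.355  -0.121
     58  0.4640   +0.341  -0.030  +0.710  -0.242
     87  0.6960   +0.547  -0.101  +1.065  -0.362


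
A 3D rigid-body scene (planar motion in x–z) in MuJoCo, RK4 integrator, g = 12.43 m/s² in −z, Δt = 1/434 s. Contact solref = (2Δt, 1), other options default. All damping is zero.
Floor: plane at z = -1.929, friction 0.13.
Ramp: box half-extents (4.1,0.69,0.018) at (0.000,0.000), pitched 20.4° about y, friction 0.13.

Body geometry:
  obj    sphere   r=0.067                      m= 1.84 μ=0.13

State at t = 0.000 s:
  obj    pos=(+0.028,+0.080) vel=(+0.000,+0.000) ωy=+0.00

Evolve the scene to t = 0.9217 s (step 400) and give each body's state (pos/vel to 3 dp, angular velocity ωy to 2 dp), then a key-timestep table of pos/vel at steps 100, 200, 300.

State at t = 0.9217 s:
  obj    pos=(+1.260,-0.378) vel=(+2.674,-0.994) ωy=+42.57

Key-timestep trajectory:
   step    t(s)  obj.x    obj.z    obj.vx   obj.vz 
    100  0.2304   +0.105  +0.052  +0.668  -0.249
    200  0.4608   +0.336  -0.034  +1.337  -0.497
    300  0.6912   +0.721  -0.178  +2.005  -0.746


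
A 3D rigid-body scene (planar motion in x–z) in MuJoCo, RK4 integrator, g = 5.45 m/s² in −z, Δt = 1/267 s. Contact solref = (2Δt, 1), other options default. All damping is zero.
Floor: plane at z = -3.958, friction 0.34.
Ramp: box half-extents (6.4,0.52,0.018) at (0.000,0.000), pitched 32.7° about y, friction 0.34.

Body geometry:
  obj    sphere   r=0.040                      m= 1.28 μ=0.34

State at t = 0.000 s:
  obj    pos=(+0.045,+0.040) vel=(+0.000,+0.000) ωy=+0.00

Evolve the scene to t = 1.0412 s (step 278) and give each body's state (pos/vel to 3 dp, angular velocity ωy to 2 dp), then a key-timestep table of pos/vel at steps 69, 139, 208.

State at t = 1.0412 s:
  obj    pos=(+1.004,-0.576) vel=(+1.843,-1.183) ωy=+54.74

Key-timestep trajectory:
   step    t(s)  obj.x    obj.z    obj.vx   obj.vz 
     69  0.2584   +0.104  +0.002  +0.457  -0.294
    139  0.5206   +0.285  -0.114  +0.921  -0.592
    208  0.7790   +0.582  -0.305  +1.379  -0.885


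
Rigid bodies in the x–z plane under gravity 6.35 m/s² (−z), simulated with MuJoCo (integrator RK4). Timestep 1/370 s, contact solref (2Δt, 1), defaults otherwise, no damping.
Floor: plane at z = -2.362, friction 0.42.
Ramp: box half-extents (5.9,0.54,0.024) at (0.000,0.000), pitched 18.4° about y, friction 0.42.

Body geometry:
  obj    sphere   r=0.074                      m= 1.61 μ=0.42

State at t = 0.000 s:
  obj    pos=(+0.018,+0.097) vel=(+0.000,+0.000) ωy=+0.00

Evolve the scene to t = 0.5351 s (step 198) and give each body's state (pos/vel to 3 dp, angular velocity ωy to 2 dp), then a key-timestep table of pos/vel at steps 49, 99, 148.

State at t = 0.5351 s:
  obj    pos=(+0.213,+0.033) vel=(+0.727,-0.242) ωy=+10.35

Key-timestep trajectory:
   step    t(s)  obj.x    obj.z    obj.vx   obj.vz 
     49  0.1324   +0.030  +0.093  +0.180  -0.060
     99  0.2676   +0.067  +0.081  +0.364  -0.121
    148  0.4000   +0.127  +0.061  +0.543  -0.181


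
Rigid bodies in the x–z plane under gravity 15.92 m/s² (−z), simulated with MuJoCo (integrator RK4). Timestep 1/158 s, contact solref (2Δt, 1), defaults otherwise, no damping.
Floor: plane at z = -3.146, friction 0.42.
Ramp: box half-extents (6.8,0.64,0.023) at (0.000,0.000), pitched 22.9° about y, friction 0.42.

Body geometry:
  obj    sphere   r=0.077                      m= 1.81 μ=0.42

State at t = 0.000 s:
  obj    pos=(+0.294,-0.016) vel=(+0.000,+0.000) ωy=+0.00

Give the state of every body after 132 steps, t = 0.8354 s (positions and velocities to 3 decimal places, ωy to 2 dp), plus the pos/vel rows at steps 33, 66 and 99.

State at t = 0.8354 s:
  obj    pos=(+1.717,-0.617) vel=(+3.405,-1.438) ωy=+48.00

Key-timestep trajectory:
   step    t(s)  obj.x    obj.z    obj.vx   obj.vz 
     33  0.2089   +0.383  -0.053  +0.852  -0.360
     66  0.4177   +0.650  -0.166  +1.703  -0.719
     99  0.6266   +1.094  -0.354  +2.554  -1.079


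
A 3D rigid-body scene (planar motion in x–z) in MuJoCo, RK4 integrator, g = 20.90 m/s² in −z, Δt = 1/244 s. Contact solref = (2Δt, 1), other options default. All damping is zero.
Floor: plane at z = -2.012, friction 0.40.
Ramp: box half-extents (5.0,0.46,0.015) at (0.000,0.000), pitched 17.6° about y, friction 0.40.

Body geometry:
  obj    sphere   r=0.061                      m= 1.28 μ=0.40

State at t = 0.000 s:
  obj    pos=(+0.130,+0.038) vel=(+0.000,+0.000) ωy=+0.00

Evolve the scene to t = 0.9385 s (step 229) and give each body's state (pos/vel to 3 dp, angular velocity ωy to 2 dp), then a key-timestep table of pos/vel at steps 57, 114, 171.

State at t = 0.9385 s:
  obj    pos=(+2.025,-0.563) vel=(+4.038,-1.281) ωy=+69.44

Key-timestep trajectory:
   step    t(s)  obj.x    obj.z    obj.vx   obj.vz 
     57  0.2336   +0.248  +0.001  +1.005  -0.319
    114  0.4672   +0.600  -0.111  +2.010  -0.638
    171  0.7008   +1.187  -0.297  +3.015  -0.957


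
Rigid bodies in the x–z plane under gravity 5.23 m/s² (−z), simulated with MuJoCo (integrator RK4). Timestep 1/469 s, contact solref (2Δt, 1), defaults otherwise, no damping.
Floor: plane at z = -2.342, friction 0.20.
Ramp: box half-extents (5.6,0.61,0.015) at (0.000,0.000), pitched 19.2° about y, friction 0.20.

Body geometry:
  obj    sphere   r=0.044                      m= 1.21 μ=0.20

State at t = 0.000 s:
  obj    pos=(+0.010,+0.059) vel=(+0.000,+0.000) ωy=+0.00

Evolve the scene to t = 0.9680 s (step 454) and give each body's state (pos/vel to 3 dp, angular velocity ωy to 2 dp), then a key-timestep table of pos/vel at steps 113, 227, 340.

State at t = 0.9680 s:
  obj    pos=(+0.554,-0.130) vel=(+1.123,-0.391) ωy=+27.03

Key-timestep trajectory:
   step    t(s)  obj.x    obj.z    obj.vx   obj.vz 
    113  0.2409   +0.044  +0.047  +0.280  -0.097
    227  0.4840   +0.146  +0.012  +0.562  -0.196
    340  0.7249   +0.315  -0.047  +0.841  -0.293


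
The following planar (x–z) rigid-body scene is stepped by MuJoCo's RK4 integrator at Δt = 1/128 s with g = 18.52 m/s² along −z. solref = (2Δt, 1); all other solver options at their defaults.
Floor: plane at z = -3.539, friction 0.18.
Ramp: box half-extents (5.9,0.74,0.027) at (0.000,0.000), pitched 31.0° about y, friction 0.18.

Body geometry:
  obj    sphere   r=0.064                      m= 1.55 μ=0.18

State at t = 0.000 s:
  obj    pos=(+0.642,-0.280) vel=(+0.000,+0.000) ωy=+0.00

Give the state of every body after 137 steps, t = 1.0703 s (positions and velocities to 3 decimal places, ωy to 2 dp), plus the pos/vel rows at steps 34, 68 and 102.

State at t = 1.0703 s:
  obj    pos=(+3.988,-2.290) vel=(+6.252,-3.756) ωy=+113.89

Key-timestep trajectory:
   step    t(s)  obj.x    obj.z    obj.vx   obj.vz 
     34  0.2656   +0.848  -0.404  +1.552  -0.933
     68  0.5312   +1.467  -0.775  +3.103  -1.865
    102  0.7969   +2.497  -1.394  +4.655  -2.797


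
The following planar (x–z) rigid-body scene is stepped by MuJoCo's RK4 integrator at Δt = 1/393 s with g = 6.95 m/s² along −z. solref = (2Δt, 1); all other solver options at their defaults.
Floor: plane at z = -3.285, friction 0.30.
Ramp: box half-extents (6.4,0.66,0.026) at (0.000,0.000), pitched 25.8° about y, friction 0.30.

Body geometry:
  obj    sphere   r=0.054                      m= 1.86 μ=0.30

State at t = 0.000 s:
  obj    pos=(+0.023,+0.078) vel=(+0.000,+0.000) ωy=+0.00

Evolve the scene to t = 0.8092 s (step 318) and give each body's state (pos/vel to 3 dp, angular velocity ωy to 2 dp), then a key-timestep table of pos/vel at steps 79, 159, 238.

State at t = 0.8092 s:
  obj    pos=(+0.660,-0.230) vel=(+1.574,-0.761) ωy=+32.37

Key-timestep trajectory:
   step    t(s)  obj.x    obj.z    obj.vx   obj.vz 
     79  0.2010   +0.062  +0.059  +0.391  -0.189
    159  0.4046   +0.182  +0.001  +0.787  -0.380
    238  0.6056   +0.380  -0.095  +1.178  -0.570


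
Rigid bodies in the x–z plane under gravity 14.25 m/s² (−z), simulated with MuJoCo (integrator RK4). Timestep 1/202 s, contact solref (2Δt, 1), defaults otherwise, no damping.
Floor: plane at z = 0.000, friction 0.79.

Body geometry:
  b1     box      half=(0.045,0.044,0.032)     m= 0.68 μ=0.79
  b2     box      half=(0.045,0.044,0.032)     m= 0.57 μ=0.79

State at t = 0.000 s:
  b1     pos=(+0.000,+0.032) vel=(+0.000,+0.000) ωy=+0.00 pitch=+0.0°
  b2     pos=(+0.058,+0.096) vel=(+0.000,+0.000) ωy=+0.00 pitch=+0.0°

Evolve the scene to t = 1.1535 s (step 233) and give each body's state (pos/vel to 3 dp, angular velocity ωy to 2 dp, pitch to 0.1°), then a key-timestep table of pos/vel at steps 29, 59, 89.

State at t = 1.1535 s:
  b1     pos=(+0.000,+0.032) vel=(+0.000,+0.000) ωy=+0.00 pitch=+0.0°
  b2     pos=(+0.102,+0.045) vel=(+0.000,+0.000) ωy=+0.00 pitch=+90.0°

Key-timestep trajectory:
   step    t(s)  b1.x    b1.z    b1.vx   b1.vz   b2.x    b2.z    b2.vx   b2.vz 
     29  0.1436   +0.000  +0.032  +0.000  +0.000   +0.083  +0.063  +0.265  -0.825
     59  0.2921   +0.000  +0.032  +0.000  +0.000   +0.121  +0.054  +0.014  +0.003
     89  0.4406   +0.000  +0.032  +0.000  +0.000   +0.099  +0.046  -0.031  +0.054


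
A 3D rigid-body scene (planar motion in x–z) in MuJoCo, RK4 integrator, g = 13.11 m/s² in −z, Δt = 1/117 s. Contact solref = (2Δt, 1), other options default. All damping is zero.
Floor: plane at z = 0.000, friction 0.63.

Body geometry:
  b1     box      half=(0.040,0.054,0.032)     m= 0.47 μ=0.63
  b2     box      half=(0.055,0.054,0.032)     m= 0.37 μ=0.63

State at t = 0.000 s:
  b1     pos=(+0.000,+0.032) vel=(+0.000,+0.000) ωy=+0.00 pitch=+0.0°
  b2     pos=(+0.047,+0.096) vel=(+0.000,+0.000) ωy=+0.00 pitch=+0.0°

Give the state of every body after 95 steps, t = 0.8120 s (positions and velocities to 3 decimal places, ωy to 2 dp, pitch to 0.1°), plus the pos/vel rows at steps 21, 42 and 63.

State at t = 0.8120 s:
  b1     pos=(+0.000,+0.032) vel=(+0.000,+0.000) ωy=+0.00 pitch=+0.0°
  b2     pos=(+0.186,+0.032) vel=(+0.000,+0.000) ωy=+0.00 pitch=+180.0°

Key-timestep trajectory:
   step    t(s)  b1.x    b1.z    b1.vx   b1.vz   b2.x    b2.z    b2.vx   b2.vz 
     21  0.1795   +0.000  +0.032  +0.000  +0.000   +0.071  +0.077  +0.266  -0.468
     42  0.3590   +0.000  +0.032  +0.000  +0.000   +0.125  +0.063  +0.170  +0.018
     63  0.5385   +0.000  +0.032  +0.000  +0.000   +0.174  +0.044  +0.467  -0.451


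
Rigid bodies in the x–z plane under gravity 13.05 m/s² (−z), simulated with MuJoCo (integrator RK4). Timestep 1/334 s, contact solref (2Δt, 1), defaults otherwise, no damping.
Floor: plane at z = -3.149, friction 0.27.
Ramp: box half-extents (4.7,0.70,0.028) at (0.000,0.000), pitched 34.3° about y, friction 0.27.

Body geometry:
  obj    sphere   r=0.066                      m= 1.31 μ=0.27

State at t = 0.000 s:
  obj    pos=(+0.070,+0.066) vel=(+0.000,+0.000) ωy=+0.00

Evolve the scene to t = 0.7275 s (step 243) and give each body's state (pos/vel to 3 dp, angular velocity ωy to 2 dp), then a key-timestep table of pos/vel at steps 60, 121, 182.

State at t = 0.7275 s:
  obj    pos=(+1.219,-0.718) vel=(+3.157,-2.154) ωy=+57.89

Key-timestep trajectory:
   step    t(s)  obj.x    obj.z    obj.vx   obj.vz 
     60  0.1796   +0.140  +0.018  +0.780  -0.532
    121  0.3623   +0.355  -0.128  +1.572  -1.073
    182  0.5449   +0.714  -0.374  +2.365  -1.613


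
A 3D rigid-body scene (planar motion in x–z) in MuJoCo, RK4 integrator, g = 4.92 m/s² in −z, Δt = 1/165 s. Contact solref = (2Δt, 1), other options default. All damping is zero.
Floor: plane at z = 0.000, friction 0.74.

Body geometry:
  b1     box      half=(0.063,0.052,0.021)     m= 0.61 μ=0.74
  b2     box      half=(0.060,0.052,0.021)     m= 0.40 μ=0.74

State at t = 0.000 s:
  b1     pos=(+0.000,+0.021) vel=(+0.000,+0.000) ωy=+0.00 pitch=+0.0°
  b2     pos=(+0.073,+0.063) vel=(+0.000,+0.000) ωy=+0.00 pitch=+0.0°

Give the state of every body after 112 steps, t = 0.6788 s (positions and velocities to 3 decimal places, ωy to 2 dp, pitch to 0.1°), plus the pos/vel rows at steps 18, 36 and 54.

State at t = 0.6788 s:
  b1     pos=(+0.000,+0.021) vel=(+0.000,+0.000) ωy=+0.00 pitch=+0.0°
  b2     pos=(+0.083,+0.053) vel=(+0.000,+0.000) ωy=-0.01 pitch=+37.5°

Key-timestep trajectory:
   step    t(s)  b1.x    b1.z    b1.vx   b1.vz   b2.x    b2.z    b2.vx   b2.vz 
     18  0.1091   +0.000  +0.021  +0.000  +0.000   +0.076  +0.061  +0.061  -0.041
     36  0.2182   +0.000  +0.021  +0.000  +0.000   +0.085  +0.052  +0.043  +0.075
     54  0.3273   +0.000  +0.021  -0.001  +0.000   +0.082  +0.053  -0.012  +0.006


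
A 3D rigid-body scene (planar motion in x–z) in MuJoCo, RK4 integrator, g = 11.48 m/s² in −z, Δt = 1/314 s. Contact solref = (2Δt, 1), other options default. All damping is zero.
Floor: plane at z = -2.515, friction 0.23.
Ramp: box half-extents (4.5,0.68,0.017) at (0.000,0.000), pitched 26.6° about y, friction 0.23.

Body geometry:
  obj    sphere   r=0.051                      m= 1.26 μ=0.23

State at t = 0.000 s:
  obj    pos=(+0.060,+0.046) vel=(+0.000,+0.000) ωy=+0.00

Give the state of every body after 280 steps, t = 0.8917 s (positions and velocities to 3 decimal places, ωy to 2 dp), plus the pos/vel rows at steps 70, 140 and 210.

State at t = 0.8917 s:
  obj    pos=(+1.365,-0.608) vel=(+2.928,-1.466) ωy=+64.19

Key-timestep trajectory:
   step    t(s)  obj.x    obj.z    obj.vx   obj.vz 
     70  0.2229   +0.142  +0.005  +0.732  -0.367
    140  0.4459   +0.386  -0.117  +1.464  -0.733
    210  0.6688   +0.794  -0.322  +2.196  -1.100


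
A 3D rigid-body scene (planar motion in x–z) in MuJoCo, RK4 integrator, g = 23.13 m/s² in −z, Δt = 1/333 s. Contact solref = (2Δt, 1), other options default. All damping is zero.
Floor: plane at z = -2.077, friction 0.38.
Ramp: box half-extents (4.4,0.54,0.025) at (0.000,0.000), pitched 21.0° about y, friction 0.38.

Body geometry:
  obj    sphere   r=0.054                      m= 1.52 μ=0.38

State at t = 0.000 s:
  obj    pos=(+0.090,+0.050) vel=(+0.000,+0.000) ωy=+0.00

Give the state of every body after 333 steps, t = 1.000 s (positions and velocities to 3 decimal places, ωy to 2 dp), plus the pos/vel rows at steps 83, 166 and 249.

State at t = 1.000 s:
  obj    pos=(+2.854,-1.011) vel=(+5.528,-2.122) ωy=+109.64

Key-timestep trajectory:
   step    t(s)  obj.x    obj.z    obj.vx   obj.vz 
     83  0.2492   +0.262  -0.016  +1.378  -0.529
    166  0.4985   +0.777  -0.214  +2.756  -1.058
    249  0.7477   +1.635  -0.543  +4.133  -1.587


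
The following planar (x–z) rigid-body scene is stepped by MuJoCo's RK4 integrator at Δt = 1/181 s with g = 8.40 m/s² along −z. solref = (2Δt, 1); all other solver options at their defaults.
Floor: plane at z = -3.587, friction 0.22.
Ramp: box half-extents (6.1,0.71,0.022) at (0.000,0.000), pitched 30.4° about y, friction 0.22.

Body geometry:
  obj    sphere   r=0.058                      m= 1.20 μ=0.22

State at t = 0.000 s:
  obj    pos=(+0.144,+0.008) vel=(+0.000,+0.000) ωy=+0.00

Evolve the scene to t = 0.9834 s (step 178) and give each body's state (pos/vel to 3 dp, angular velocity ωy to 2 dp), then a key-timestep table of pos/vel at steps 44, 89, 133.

State at t = 0.9834 s:
  obj    pos=(+1.411,-0.735) vel=(+2.576,-1.511) ωy=+51.46

Key-timestep trajectory:
   step    t(s)  obj.x    obj.z    obj.vx   obj.vz 
     44  0.2431   +0.222  -0.037  +0.637  -0.374
     89  0.4917   +0.461  -0.178  +1.288  -0.756
    133  0.7348   +0.851  -0.407  +1.925  -1.129


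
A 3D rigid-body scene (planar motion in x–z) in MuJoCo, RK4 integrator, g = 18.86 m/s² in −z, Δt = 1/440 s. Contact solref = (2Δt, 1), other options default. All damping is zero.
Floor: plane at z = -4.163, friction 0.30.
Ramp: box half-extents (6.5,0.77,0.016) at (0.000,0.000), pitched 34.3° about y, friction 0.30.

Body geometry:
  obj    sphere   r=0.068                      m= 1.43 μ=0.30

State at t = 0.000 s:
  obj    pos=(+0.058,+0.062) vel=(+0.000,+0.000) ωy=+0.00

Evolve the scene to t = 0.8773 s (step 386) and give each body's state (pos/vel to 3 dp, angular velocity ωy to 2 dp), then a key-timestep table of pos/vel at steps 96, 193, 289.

State at t = 0.8773 s:
  obj    pos=(+2.472,-1.584) vel=(+5.502,-3.753) ωy=+97.93

Key-timestep trajectory:
   step    t(s)  obj.x    obj.z    obj.vx   obj.vz 
     96  0.2182   +0.207  -0.040  +1.369  -0.934
    193  0.4386   +0.661  -0.350  +2.751  -1.877
    289  0.6568   +1.411  -0.861  +4.119  -2.810


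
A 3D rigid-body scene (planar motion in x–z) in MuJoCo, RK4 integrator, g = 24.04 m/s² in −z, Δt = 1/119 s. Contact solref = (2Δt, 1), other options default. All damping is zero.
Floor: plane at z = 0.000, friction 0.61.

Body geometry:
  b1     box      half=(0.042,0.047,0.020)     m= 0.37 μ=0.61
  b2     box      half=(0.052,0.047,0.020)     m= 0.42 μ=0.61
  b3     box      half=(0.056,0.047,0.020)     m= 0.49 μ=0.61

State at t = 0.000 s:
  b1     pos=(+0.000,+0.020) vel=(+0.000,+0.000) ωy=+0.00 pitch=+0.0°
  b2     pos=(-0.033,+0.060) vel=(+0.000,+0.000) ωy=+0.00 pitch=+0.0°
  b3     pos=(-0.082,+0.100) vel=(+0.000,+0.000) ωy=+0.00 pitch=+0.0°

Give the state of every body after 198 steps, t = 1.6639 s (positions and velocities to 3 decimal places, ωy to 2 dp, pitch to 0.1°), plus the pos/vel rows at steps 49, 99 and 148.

State at t = 1.6639 s:
  b1     pos=(+0.005,+0.020) vel=(+0.003,+0.000) ωy=+0.00 pitch=+0.0°
  b2     pos=(-0.053,+0.052) vel=(+0.001,-0.002) ωy=+0.09 pitch=-48.3°
  b3     pos=(-0.116,+0.052) vel=(+0.000,-0.001) ωy=+0.04 pitch=-41.0°

Key-timestep trajectory:
   step    t(s)  b1.x    b1.z    b1.vx   b1.vz   b2.x    b2.z    b2.vx   b2.vz   b3.x    b3.z    b3.vx   b3.vz 
     49  0.4118   +0.001  +0.020  +0.003  +0.000   -0.055  +0.054  +0.003  -0.001   -0.117  +0.053  +0.001  -0.001
     99  0.8319   +0.002  +0.020  +0.003  +0.000   -0.054  +0.054  +0.002  -0.002   -0.116  +0.053  +0.001  -0.001
    148  1.2437   +0.004  +0.020  +0.003  +0.000   -0.054  +0.053  +0.002  -0.002   -0.116  +0.052  +0.001  -0.001


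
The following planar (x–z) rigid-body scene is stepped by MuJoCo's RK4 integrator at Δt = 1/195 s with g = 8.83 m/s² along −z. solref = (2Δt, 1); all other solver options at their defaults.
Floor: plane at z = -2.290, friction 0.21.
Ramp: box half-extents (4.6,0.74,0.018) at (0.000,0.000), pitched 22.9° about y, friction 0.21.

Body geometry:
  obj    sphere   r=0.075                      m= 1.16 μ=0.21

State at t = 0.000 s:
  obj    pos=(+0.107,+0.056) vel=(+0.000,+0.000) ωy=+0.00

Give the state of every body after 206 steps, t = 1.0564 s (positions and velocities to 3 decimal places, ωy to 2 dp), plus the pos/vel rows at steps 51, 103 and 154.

State at t = 1.0564 s:
  obj    pos=(+1.369,-0.477) vel=(+2.388,-1.009) ωy=+34.56

Key-timestep trajectory:
   step    t(s)  obj.x    obj.z    obj.vx   obj.vz 
     51  0.2615   +0.184  +0.023  +0.591  -0.250
    103  0.5282   +0.422  -0.077  +1.194  -0.505
    154  0.7897   +0.812  -0.242  +1.786  -0.754


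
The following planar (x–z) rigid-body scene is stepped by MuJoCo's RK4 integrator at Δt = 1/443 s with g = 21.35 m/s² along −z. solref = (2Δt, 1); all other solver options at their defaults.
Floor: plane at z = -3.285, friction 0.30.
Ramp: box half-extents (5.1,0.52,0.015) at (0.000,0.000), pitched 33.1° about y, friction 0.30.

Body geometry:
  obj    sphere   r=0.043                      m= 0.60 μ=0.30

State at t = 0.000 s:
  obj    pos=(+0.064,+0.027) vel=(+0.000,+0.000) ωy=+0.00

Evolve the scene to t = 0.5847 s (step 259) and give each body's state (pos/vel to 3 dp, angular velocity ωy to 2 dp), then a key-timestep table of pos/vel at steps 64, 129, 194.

State at t = 0.5847 s:
  obj    pos=(+1.257,-0.750) vel=(+4.079,-2.659) ωy=+113.21

Key-timestep trajectory:
   step    t(s)  obj.x    obj.z    obj.vx   obj.vz 
     64  0.1445   +0.137  -0.020  +1.008  -0.657
    129  0.2912   +0.360  -0.165  +2.032  -1.324
    194  0.4379   +0.733  -0.409  +3.055  -1.992


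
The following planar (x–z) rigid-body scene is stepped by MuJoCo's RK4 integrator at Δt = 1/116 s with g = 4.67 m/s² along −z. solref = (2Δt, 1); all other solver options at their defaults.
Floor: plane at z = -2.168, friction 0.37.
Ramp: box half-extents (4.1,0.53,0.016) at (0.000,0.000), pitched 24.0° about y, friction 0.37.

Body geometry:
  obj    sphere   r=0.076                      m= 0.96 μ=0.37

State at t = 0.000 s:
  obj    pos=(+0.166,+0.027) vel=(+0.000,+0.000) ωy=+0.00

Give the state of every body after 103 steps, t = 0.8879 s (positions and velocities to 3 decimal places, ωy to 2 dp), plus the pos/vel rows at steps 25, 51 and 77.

State at t = 0.8879 s:
  obj    pos=(+0.655,-0.191) vel=(+1.101,-0.490) ωy=+15.85

Key-timestep trajectory:
   step    t(s)  obj.x    obj.z    obj.vx   obj.vz 
     25  0.2155   +0.195  +0.014  +0.267  -0.119
     51  0.4397   +0.286  -0.027  +0.545  -0.243
     77  0.6638   +0.439  -0.095  +0.823  -0.366


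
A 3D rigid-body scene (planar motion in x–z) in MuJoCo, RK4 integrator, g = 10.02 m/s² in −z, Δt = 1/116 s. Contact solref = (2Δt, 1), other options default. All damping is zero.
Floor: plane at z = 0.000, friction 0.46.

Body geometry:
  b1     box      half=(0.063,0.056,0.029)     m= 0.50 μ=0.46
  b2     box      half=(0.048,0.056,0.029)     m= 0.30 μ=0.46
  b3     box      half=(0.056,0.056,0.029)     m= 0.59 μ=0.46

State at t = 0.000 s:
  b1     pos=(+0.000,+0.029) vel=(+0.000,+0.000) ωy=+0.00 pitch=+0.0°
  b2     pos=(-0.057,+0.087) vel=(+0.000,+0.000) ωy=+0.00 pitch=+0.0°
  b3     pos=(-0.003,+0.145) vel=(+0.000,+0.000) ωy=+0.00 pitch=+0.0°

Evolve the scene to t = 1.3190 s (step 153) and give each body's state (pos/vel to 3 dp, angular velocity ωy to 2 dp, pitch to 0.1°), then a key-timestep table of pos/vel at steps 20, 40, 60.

State at t = 1.3190 s:
  b1     pos=(+0.000,+0.029) vel=(+0.000,+0.000) ωy=+0.00 pitch=+0.0°
  b2     pos=(-0.057,+0.087) vel=(+0.000,+0.000) ωy=+0.00 pitch=+0.0°
  b3     pos=(+0.141,+0.029) vel=(+0.000,+0.000) ωy=+0.00 pitch=+180.0°

Key-timestep trajectory:
   step    t(s)  b1.x    b1.z    b1.vx   b1.vz   b2.x    b2.z    b2.vx   b2.vz   b3.x    b3.z    b3.vx   b3.vz 
     20  0.1724   +0.000  +0.029  +0.000  +0.000   -0.057  +0.087  -0.001  +0.000   +0.011  +0.137  +0.184  -0.190
     40  0.3448   +0.000  +0.029  +0.000  +0.000   -0.057  +0.087  +0.000  +0.000   +0.064  +0.114  +0.355  +0.038
     60  0.5172   +0.000  +0.029  +0.000  +0.000   -0.057  +0.087  +0.000  +0.000   +0.136  +0.038  +0.445  -1.188


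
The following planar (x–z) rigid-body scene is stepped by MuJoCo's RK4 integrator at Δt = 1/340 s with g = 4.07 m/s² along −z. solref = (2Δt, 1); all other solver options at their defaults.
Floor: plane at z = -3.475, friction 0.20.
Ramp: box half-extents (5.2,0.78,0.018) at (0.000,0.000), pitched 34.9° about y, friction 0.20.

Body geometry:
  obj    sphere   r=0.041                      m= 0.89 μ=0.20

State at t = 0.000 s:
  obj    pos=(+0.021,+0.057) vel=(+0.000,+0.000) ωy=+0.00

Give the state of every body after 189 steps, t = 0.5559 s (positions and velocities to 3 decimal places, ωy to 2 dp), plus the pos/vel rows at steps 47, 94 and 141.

State at t = 0.5559 s:
  obj    pos=(+0.233,-0.091) vel=(+0.760,-0.529) ωy=+22.46

Key-timestep trajectory:
   step    t(s)  obj.x    obj.z    obj.vx   obj.vz 
     47  0.1382   +0.034  +0.048  +0.189  -0.136
     94  0.2765   +0.074  +0.020  +0.379  -0.265
    141  0.4147   +0.139  -0.025  +0.568  -0.395
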